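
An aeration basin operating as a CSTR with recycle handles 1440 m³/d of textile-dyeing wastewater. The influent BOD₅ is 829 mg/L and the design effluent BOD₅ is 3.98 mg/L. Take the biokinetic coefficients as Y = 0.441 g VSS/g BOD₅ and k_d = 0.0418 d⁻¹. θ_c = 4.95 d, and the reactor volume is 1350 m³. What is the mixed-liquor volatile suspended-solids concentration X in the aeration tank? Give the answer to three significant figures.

From V·X·(1 + k_d·θ_c) = Y·Q·(S₀ − S)·θ_c: X = 0.441 × 1440 × (829 − 3.98) × 4.95 / [1350 × (1 + 0.0418 × 4.95)] = 1592 mg/L.

X ≈ 1590 mg/L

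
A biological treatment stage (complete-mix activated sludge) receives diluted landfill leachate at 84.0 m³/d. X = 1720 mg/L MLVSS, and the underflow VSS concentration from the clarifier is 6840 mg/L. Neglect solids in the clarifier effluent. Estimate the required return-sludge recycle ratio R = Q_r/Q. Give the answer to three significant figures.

R ≈ 0.336

R = Q_r/Q = X/(X_r − X) = 1720 / (6840 − 1720) = 0.3359.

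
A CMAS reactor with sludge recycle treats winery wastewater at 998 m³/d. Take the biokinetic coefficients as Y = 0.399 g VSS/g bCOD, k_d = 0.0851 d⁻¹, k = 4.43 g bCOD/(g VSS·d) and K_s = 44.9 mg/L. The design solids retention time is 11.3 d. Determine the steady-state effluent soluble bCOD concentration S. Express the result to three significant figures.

S ≈ 4.89 mg/L

Effluent substrate depends only on kinetics and SRT: S = K_s(1 + k_d θ_c) / [θ_c(Yk − k_d) − 1] = 44.9 × (1 + 0.0851 × 11.3) / [11.3 × (0.399 × 4.43 − 0.0851) − 1] = 88.08 / 18.01 = 4.890 mg/L.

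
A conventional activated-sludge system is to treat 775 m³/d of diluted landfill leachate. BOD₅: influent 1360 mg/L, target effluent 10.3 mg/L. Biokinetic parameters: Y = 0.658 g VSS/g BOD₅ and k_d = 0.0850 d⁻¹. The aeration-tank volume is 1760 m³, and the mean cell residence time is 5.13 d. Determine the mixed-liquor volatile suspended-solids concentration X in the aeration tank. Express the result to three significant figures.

X = Y·Q·ΔS·θ_c / [V·(1 + k_d θ_c)] = 0.658 × 775 × (1360 − 10.3) × 5.13 / [1760 × (1 + 0.0850 × 5.13)] = 1397 mg/L.

X ≈ 1400 mg/L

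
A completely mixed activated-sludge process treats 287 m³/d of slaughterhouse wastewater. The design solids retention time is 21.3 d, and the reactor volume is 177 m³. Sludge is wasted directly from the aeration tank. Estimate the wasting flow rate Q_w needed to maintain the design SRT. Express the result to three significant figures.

Wasting from the aeration tank: Q_w = V / θ_c = 177.0 / 21.3 = 8.310 m³/d.

Q_w ≈ 8.31 m³/d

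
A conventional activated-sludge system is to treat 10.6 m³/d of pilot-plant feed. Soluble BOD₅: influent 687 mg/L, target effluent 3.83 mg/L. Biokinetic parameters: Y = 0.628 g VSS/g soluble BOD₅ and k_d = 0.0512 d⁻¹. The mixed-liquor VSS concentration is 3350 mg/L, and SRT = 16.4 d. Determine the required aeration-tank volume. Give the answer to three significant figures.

V ≈ 12.1 m³

Rearranging the biomass balance for a CMAS with decay, V = Y·Q·ΔS·θ_c / [X·(1+k_d θ_c)] = 0.628 × 10.6 × (687 − 3.83) × 16.4 / [3350 × (1 + 0.0512 × 16.4)] = 7.46×10^4 / 6163 = 12.10 m³.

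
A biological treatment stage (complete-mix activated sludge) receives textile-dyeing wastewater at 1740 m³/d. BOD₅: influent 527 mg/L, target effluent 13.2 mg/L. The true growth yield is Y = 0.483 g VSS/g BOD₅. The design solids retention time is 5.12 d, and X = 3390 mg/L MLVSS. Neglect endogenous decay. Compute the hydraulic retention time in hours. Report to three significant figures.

τ ≈ 9.00 h

Biomass mass balance (decay neglected): V·X = Y·Q·(S₀ − S)·θ_c, so V = 0.483 × 1740 × (527 − 13.2) × 5.12 / 3390 = 652.2 m³.
HRT = V/Q = 652.2 m³ / 1740 m³·d⁻¹ = 0.3748 d × 24 = 8.995 h.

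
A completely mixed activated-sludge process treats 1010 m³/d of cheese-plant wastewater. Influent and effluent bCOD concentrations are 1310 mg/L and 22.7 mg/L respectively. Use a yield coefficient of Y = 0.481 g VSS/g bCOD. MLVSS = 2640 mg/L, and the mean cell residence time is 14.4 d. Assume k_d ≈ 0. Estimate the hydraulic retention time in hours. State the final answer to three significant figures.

V·X = Y·Q·ΔS·θ_c gives V = 0.481 × 1010 × (1310 − 22.7) × 14.4 / 2640 = 3411 m³.
HRT = V/Q = 3411 m³ / 1010 m³·d⁻¹ = 3.377 d × 24 = 81.06 h.

τ ≈ 81.1 h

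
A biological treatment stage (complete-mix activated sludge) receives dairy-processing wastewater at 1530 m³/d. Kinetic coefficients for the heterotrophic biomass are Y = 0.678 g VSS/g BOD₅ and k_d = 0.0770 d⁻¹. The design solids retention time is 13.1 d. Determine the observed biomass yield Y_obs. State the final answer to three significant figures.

The observed yield is Y_obs = Y/(1 + k_d·θ_c) = 0.678 / (1 + 0.0770 × 13.1) = 0.678 / 2.009 = 0.3375 g VSS per g BOD₅ removed.

Y_obs ≈ 0.338 g VSS/g BOD₅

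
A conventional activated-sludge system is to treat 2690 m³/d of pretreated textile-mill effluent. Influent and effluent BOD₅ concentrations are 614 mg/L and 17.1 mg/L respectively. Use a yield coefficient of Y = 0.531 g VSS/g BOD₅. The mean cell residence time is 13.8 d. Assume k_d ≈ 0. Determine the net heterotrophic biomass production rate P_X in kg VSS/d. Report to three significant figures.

With endogenous decay neglected, the observed yield equals the true yield: Y_obs = Y = 0.531 g VSS/g BOD₅.
Substrate removed = Q·(S₀ − S) = 2690 m³/d × (614 − 17.1) g/m³ = 1.61×10^6 g/d = 1606 kg/d.
P_X = Y_obs · Q(S₀ − S) = 0.5310 × 1606 = 852.6 kg VSS/d.

P_X ≈ 853 kg VSS/d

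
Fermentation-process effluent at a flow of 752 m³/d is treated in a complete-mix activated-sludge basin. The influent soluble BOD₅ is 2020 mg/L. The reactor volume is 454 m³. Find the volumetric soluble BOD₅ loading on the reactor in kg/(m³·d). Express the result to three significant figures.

L_v = Q S₀ / V = 752 × 2020 × 10⁻³ / 454.0 = 3.346 kg/(m³·d).

L_v ≈ 3.35 kg soluble BOD₅/(m³·d)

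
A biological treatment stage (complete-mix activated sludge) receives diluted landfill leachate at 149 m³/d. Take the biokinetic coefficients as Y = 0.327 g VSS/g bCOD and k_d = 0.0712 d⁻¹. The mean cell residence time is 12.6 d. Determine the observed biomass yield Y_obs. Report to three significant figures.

Correct the yield for decay: Y_obs = Y/(1 + k_d θ_c) = 0.327 / (1 + 0.0712 × 12.6) = 0.327 / 1.897 = 0.1724.

Y_obs ≈ 0.172 g VSS/g bCOD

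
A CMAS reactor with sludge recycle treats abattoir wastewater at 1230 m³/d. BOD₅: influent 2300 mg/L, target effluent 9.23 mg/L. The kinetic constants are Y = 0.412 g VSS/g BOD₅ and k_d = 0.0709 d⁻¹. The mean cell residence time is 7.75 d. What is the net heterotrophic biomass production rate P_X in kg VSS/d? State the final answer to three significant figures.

P_X ≈ 749 kg VSS/d

The observed yield is Y_obs = Y/(1 + k_d·θ_c) = 0.412 / (1 + 0.0709 × 7.75) = 0.412 / 1.549 = 0.2659 g VSS per g BOD₅ removed.
Mass of BOD₅ removed per day: Q(S₀ − S) = 1230 × 2291 g/m³ = 2818 kg/d.
P_X = Y_obs · Q(S₀ − S) = 0.2659 × 2818 = 749.2 kg VSS/d.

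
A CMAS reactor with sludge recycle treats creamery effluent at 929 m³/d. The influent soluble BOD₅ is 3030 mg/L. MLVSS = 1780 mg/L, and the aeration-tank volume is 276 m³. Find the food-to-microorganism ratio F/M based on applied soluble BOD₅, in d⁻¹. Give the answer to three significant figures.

F/M = applied load / biomass = Q·S₀/(V·X) = 929 × 3030 / (276.0 × 1780) = 5.730 d⁻¹.

F/M ≈ 5.73 d⁻¹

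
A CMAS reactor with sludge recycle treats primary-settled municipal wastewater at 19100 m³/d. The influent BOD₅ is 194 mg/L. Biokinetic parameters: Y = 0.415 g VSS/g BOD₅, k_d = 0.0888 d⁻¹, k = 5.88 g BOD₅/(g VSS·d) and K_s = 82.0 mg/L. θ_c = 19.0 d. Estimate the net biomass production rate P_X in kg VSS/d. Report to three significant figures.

P_X ≈ 557 kg VSS/d

From the Monod/SRT balance for a CMAS, S = K_s·(1+k_d θ_c)/[θ_c·(Y k − k_d) − 1] = 82.0 × (1 + 0.0888 × 19.0) / [19.0 × (0.415 × 5.88 − 0.0888) − 1] = 220.4 / 43.68 = 5.045 mg/L.
Observed yield with endogenous decay: Y_obs = Y / (1 + k_d·θ_c) = 0.415 / (1 + 0.0888 × 19.0) = 0.415 / 2.687 = 0.1544 g VSS/g BOD₅.
Mass of BOD₅ removed per day: Q(S₀ − S) = 19100 × 188.9 g/m³ = 3609 kg/d.
P_X = Y_obs · Q(S₀ − S) = 0.1544 × 3609 = 557.4 kg VSS/d.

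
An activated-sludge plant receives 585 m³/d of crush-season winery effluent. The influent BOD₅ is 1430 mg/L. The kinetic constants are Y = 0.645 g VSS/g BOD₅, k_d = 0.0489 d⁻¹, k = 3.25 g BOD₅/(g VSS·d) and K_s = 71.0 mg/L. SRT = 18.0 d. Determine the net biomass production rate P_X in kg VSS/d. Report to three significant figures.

For a completely mixed reactor with recycle the Lawrence–McCarty relation gives S = K_s·(1 + k_d·θ_c) / [θ_c·(Y·k − k_d) − 1] = 71.0 × (1 + 0.0489 × 18.0) / [18.0 × (0.645 × 3.25 − 0.0489) − 1] = 133.5 / 35.85 = 3.723 mg/L.
The observed yield is Y_obs = Y/(1 + k_d·θ_c) = 0.645 / (1 + 0.0489 × 18.0) = 0.645 / 1.880 = 0.3430 g VSS per g BOD₅ removed.
Q·(S₀ − S) = 585 × (1430 − 3.72) × 10⁻³ = 834.4 kg/d removed.
Biomass produced: P_X = Y_obs·Q·ΔS = 0.3430 × 834.4 ≈ 286.2 kg VSS/d.

P_X ≈ 286 kg VSS/d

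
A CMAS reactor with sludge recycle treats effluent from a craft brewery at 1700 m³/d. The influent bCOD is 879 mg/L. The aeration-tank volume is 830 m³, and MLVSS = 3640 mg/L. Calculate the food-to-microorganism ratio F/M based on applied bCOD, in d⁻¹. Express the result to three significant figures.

F/M ≈ 0.495 d⁻¹

Food-to-microorganism ratio F/M = Q S₀ / (V X) = 1700 × 879 / (830.0 × 3640) = 0.4946 d⁻¹.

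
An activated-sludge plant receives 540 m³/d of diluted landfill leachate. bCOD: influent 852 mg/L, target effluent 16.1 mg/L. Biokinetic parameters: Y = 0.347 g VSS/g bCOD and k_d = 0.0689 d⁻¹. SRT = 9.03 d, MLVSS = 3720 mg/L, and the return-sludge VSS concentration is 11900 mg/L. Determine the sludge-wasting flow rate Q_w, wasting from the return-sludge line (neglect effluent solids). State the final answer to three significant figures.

Q_w ≈ 8.11 m³/d

Steady-state biomass mass balance: V·X·(1 + k_d·θ_c) = Y·Q·(S₀ − S)·θ_c, so V = 0.347 × 540 × (852 − 16.1) × 9.03 / [3720 × (1 + 0.0689 × 9.03)] = 1.41×10^6 / 6034 = 234.4 m³.
θ_c = V·X/(Q_w·X_r) when wasting from the recycle, so Q_w = V·X/(θ_c·X_r) = 234.4 × 3720 / (9.03 × 11900) = 8.114 m³/d.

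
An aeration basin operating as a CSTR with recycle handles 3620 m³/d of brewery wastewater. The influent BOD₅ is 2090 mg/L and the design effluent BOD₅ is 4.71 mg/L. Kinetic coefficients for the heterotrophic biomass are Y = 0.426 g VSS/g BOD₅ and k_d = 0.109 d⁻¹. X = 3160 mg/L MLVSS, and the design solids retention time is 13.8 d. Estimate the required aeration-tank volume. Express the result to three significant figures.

From the SRT design equation V = Y Q (S₀−S) θ_c / [X (1 + k_d θ_c)] = 0.426 × 3620 × (2090 − 4.71) × 13.8 / [3160 × (1 + 0.109 × 13.8)] = 4.44×10^7 / 7913 = 5608 m³.

V ≈ 5610 m³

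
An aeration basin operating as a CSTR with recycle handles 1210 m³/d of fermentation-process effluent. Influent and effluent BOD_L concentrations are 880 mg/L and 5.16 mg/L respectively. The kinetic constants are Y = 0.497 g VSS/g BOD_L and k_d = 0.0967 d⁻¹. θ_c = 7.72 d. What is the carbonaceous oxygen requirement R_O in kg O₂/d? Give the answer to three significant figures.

R_O ≈ 631 kg O₂/d

Observed yield with endogenous decay: Y_obs = Y / (1 + k_d·θ_c) = 0.497 / (1 + 0.0967 × 7.72) = 0.497 / 1.747 = 0.2846 g VSS/g BOD_L.
Substrate removed = Q·(S₀ − S) = 1210 m³/d × (880 − 5.16) g/m³ = 1.06×10^6 g/d = 1059 kg/d.
Net sludge production P_X = 0.2846 × 1059 = 301.2 kg VSS/d.
R_O = Q·ΔS − 1.42 P_X = 1059 − 427.7 = 630.8 kg O₂/d.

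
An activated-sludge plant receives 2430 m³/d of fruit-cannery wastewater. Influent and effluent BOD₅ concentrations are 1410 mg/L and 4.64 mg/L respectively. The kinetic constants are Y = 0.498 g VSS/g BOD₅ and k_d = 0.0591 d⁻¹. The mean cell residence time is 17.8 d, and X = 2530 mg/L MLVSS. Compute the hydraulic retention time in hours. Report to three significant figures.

τ ≈ 57.6 h

Rearranging the biomass balance for a CMAS with decay, V = Y·Q·ΔS·θ_c / [X·(1+k_d θ_c)] = 0.498 × 2430 × (1410 − 4.64) × 17.8 / [2530 × (1 + 0.0591 × 17.8)] = 3.03×10^7 / 5192 = 5831 m³.
τ = V/Q = 5831/2430 = 2.400 d, or 57.59 h.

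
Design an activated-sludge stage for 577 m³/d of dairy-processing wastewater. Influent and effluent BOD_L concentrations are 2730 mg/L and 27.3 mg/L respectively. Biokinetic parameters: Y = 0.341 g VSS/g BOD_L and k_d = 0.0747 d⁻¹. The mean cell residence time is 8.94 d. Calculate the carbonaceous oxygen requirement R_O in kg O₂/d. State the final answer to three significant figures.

Observed yield with endogenous decay: Y_obs = Y / (1 + k_d·θ_c) = 0.341 / (1 + 0.0747 × 8.94) = 0.341 / 1.668 = 0.2045 g VSS/g BOD_L.
Substrate removed = Q·(S₀ − S) = 577 m³/d × (2730 − 27.3) g/m³ = 1.56×10^6 g/d = 1559 kg/d.
P_X = Y_obs·Q·(S₀ − S) = 0.2045 × 1559 = 318.8 kg VSS/d.
R_O = Q·ΔS − 1.42 P_X = 1559 − 452.8 = 1107 kg O₂/d.

R_O ≈ 1110 kg O₂/d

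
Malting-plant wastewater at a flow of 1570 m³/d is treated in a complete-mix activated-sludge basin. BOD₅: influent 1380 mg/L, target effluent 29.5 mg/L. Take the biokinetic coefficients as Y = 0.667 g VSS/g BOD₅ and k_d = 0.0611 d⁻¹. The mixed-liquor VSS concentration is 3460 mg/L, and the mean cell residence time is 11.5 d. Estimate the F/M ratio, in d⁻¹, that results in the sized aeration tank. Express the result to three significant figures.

Rearranging the biomass balance for a CMAS with decay, V = Y·Q·ΔS·θ_c / [X·(1+k_d θ_c)] = 0.667 × 1570 × (1380 − 29.5) × 11.5 / [3460 × (1 + 0.0611 × 11.5)] = 1.63×10^7 / 5891 = 2761 m³.
F/M = Q·S₀ / (V·X) = 1570 × 1380 / (2761 × 3460) = 0.2268 g BOD₅·(g VSS·d)⁻¹.

F/M ≈ 0.227 d⁻¹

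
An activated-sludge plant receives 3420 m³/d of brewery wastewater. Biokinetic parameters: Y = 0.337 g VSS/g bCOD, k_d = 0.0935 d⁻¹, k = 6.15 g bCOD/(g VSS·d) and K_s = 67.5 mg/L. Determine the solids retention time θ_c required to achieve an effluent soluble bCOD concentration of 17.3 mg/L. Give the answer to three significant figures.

Specific growth rate at S = 17.3 mg/L: μ = YkS/(K_s+S) = 0.337·6.15·17.3/(67.5+17.3) = 0.4228 d⁻¹.
Then 1/θ_c = μ − k_d = 0.4228 − 0.0935 = 0.3293 d⁻¹, giving θ_c = 3.037 d.

θ_c ≈ 3.04 d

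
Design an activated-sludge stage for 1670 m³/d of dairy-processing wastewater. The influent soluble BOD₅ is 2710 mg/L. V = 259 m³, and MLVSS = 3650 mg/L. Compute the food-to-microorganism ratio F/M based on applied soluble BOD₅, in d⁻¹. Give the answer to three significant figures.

F/M = Q·S₀ / (V·X) = 1670 × 2710 / (259.0 × 3650) = 4.787 g soluble BOD₅·(g VSS·d)⁻¹.

F/M ≈ 4.79 d⁻¹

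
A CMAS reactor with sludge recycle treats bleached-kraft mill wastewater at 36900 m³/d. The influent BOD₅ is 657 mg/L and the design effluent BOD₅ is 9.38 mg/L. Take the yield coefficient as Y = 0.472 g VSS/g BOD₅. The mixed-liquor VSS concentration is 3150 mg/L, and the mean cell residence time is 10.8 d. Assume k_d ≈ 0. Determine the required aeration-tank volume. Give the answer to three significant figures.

V·X = Y·Q·ΔS·θ_c gives V = 0.472 × 36900 × (657 − 9.38) × 10.8 / 3150 = 38672 m³.

V ≈ 38700 m³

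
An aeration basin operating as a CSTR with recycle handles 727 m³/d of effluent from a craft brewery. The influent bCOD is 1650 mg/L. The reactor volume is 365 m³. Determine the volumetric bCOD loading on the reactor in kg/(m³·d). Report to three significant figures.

Applied bCOD load per unit volume = Q·S₀/V = (727 × 1650/1000)/365.0 = 3.286 kg bCOD·m⁻³·d⁻¹.

L_v ≈ 3.29 kg bCOD/(m³·d)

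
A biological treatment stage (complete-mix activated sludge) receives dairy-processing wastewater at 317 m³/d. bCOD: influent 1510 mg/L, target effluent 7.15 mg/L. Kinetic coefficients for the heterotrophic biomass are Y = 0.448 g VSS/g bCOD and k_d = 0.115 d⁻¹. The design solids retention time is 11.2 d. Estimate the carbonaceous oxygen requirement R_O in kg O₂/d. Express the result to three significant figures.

Correct the yield for decay: Y_obs = Y/(1 + k_d θ_c) = 0.448 / (1 + 0.115 × 11.2) = 0.448 / 2.288 = 0.1958.
Q·(S₀ − S) = 317 × (1510 − 7.15) × 10⁻³ = 476.4 kg/d removed.
Net sludge production P_X = 0.1958 × 476.4 = 93.28 kg VSS/d.
R_O = Q·ΔS − 1.42 P_X = 476.4 − 132.5 = 343.9 kg O₂/d.

R_O ≈ 344 kg O₂/d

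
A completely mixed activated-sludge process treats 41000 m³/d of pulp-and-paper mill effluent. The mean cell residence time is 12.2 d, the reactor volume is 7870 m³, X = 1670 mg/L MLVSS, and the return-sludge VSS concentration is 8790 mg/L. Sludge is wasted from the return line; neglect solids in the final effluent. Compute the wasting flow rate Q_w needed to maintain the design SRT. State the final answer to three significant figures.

Q_w ≈ 123 m³/d

θ_c = V·X/(Q_w·X_r) when wasting from the recycle, so Q_w = V·X/(θ_c·X_r) = 7870 × 1670 / (12.2 × 8790) = 122.6 m³/d.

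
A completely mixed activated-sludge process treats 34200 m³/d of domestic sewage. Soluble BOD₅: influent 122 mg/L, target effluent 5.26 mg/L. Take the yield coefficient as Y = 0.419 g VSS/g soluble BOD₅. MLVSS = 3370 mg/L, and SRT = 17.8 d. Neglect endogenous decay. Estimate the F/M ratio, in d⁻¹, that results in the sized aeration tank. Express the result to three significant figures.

F/M ≈ 0.140 d⁻¹

Biomass mass balance (decay neglected): V·X = Y·Q·(S₀ − S)·θ_c, so V = 0.419 × 34200 × (122 − 5.26) × 17.8 / 3370 = 8836 m³.
Food-to-microorganism ratio F/M = Q S₀ / (V X) = 34200 × 122 / (8836 × 3370) = 0.1401 d⁻¹.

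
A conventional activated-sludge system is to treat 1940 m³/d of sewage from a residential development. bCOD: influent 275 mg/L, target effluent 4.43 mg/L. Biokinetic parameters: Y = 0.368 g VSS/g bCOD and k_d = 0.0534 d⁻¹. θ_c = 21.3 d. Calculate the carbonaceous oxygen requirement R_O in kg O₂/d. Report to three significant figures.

Y_obs = Y / (1 + k_d θ_c) = 0.368 / (1 + 0.0534 × 21.3) = 0.368 / 2.137 = 0.1722.
ΔS = 275 − 4.43 = 270.6 mg/L, so the substrate removal rate is 1940 × 270.6/1000 = 524.9 kg bCOD/d.
Biomass synthesised: P_X = Y_obs × 524.9 = 90.37 kg VSS/d.
R_O = Q·ΔS − 1.42 P_X = 524.9 − 128.3 = 396.6 kg O₂/d.

R_O ≈ 397 kg O₂/d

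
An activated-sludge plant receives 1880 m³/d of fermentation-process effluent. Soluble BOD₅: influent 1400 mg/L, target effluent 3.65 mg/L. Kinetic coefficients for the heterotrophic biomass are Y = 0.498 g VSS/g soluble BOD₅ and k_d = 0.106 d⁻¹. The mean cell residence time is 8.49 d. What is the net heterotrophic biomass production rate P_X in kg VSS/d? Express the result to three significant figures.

P_X ≈ 688 kg VSS/d

The observed yield is Y_obs = Y/(1 + k_d·θ_c) = 0.498 / (1 + 0.106 × 8.49) = 0.498 / 1.900 = 0.2621 g VSS per g soluble BOD₅ removed.
Substrate removed = Q·(S₀ − S) = 1880 m³/d × (1400 − 3.65) g/m³ = 2.63×10^6 g/d = 2625 kg/d.
Biomass produced: P_X = Y_obs·Q·ΔS = 0.2621 × 2625 ≈ 688.1 kg VSS/d.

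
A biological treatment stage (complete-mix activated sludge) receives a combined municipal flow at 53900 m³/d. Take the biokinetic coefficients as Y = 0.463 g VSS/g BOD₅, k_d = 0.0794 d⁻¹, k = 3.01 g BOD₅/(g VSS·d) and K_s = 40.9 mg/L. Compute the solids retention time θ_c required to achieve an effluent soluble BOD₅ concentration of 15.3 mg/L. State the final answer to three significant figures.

At the target effluent, Y k S/(K_s+S) = 0.463×3.01×15.3/56.20 = 0.3794 d⁻¹.
1/θ_c = 0.3794 − 0.0794 = 0.3000 d⁻¹, so θ_c = 3.333 d.

θ_c ≈ 3.33 d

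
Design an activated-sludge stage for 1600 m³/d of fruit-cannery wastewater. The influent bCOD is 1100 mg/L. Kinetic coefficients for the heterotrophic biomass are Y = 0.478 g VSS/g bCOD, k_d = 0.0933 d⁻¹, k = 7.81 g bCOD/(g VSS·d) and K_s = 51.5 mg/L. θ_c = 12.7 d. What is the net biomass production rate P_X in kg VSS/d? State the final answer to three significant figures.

P_X ≈ 384 kg VSS/d

Effluent substrate depends only on kinetics and SRT: S = K_s(1 + k_d θ_c) / [θ_c(Yk − k_d) − 1] = 51.5 × (1 + 0.0933 × 12.7) / [12.7 × (0.478 × 7.81 − 0.0933) − 1] = 112.5 / 45.23 = 2.488 mg/L.
Correct the yield for decay: Y_obs = Y/(1 + k_d θ_c) = 0.478 / (1 + 0.0933 × 12.7) = 0.478 / 2.185 = 0.2188.
Q·(S₀ − S) = 1600 × (1100 − 2.49) × 10⁻³ = 1756 kg/d removed.
P_X = Y_obs · Q(S₀ − S) = 0.2188 × 1756 = 384.2 kg VSS/d.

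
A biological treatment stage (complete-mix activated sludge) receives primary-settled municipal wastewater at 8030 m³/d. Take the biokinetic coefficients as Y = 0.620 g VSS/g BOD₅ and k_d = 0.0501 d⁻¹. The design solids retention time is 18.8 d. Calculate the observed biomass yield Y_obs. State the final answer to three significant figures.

Y_obs ≈ 0.319 g VSS/g BOD₅

Correct the yield for decay: Y_obs = Y/(1 + k_d θ_c) = 0.620 / (1 + 0.0501 × 18.8) = 0.620 / 1.942 = 0.3193.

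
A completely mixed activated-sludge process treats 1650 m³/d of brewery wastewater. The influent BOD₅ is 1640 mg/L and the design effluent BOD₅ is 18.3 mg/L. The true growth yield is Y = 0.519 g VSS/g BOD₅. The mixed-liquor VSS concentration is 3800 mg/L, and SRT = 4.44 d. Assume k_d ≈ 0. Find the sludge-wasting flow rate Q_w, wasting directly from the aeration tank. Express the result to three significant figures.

With k_d = 0 the design equation reduces to V = Y Q (S₀−S) θ_c / X = 0.519 × 1650 × (1640 − 18.3) × 4.44 / 3800 = 1623 m³.
With mixed-liquor wasting, θ_c = V/Q_w, so Q_w = V/θ_c = 1623/4.44 = 365.5 m³/d.

Q_w ≈ 365 m³/d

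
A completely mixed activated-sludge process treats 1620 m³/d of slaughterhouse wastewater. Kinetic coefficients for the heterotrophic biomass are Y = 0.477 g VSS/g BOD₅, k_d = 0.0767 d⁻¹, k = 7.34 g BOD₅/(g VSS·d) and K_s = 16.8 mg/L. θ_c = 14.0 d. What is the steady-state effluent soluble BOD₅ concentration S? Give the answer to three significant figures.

S ≈ 0.742 mg/L

Effluent substrate depends only on kinetics and SRT: S = K_s(1 + k_d θ_c) / [θ_c(Yk − k_d) − 1] = 16.8 × (1 + 0.0767 × 14.0) / [14.0 × (0.477 × 7.34 − 0.0767) − 1] = 34.84 / 46.94 = 0.7422 mg/L.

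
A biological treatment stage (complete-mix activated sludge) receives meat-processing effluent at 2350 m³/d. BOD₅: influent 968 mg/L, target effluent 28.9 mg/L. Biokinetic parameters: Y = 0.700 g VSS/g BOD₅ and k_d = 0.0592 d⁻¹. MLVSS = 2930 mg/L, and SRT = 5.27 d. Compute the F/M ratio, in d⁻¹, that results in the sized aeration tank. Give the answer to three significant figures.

Rearranging the biomass balance for a CMAS with decay, V = Y·Q·ΔS·θ_c / [X·(1+k_d θ_c)] = 0.700 × 2350 × (968 − 28.9) × 5.27 / [2930 × (1 + 0.0592 × 5.27)] = 8.14×10^6 / 3844 = 2118 m³.
F/M = Q·S₀ / (V·X) = 2350 × 968 / (2118 × 2930) = 0.3666 g BOD₅·(g VSS·d)⁻¹.

F/M ≈ 0.367 d⁻¹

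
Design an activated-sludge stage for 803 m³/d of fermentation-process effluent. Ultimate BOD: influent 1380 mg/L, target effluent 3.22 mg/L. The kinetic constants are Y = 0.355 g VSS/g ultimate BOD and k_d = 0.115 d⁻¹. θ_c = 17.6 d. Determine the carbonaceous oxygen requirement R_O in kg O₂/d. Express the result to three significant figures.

R_O ≈ 921 kg O₂/d

Y_obs = Y / (1 + k_d θ_c) = 0.355 / (1 + 0.115 × 17.6) = 0.355 / 3.024 = 0.1174.
Q·(S₀ − S) = 803 × (1380 − 3.22) × 10⁻³ = 1106 kg/d removed.
P_X = Y_obs·Q·(S₀ − S) = 0.1174 × 1106 = 129.8 kg VSS/d.
Carbonaceous O₂ demand = substrate oxidised − cell-mass equivalent = 1106 − 1.42 × 129.8 = 921.3 kg O₂/d.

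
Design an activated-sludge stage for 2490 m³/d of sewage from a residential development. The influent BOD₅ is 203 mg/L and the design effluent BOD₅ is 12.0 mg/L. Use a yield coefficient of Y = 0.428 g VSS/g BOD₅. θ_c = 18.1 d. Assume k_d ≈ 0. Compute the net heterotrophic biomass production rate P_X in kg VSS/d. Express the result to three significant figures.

P_X ≈ 204 kg VSS/d

No decay correction is needed, so Y_obs = Y = 0.428.
Mass of BOD₅ removed per day: Q(S₀ − S) = 2490 × 191.0 g/m³ = 475.6 kg/d.
Net biomass production P_X = Y_obs × Q·(S₀ − S) = 0.4280 × 475.6 = 203.6 kg VSS/d.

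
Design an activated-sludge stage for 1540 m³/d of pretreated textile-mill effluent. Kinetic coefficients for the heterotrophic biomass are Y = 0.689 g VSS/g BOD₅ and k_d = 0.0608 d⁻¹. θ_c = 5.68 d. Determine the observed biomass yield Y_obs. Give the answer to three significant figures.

Observed yield with endogenous decay: Y_obs = Y / (1 + k_d·θ_c) = 0.689 / (1 + 0.0608 × 5.68) = 0.689 / 1.345 = 0.5121 g VSS/g BOD₅.

Y_obs ≈ 0.512 g VSS/g BOD₅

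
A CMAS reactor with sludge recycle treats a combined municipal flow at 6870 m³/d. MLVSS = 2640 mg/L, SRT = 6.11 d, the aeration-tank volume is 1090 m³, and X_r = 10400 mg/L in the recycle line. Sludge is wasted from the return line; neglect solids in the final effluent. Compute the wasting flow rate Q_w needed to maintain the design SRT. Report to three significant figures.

Q_w = (V·X)/(θ_c X_r) = 1090 × 2640 / (6.11 × 10400) = 45.29 m³/d.

Q_w ≈ 45.3 m³/d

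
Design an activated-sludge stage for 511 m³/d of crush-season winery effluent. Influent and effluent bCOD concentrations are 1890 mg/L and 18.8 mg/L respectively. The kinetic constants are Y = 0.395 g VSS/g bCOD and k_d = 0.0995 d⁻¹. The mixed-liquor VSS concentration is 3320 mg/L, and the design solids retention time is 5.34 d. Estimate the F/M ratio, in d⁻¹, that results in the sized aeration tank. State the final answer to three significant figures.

Rearranging the biomass balance for a CMAS with decay, V = Y·Q·ΔS·θ_c / [X·(1+k_d θ_c)] = 0.395 × 511 × (1890 − 18.8) × 5.34 / [3320 × (1 + 0.0995 × 5.34)] = 2.02×10^6 / 5084 = 396.7 m³.
F/M = applied load / biomass = Q·S₀/(V·X) = 511 × 1890 / (396.7 × 3320) = 0.7333 d⁻¹.

F/M ≈ 0.733 d⁻¹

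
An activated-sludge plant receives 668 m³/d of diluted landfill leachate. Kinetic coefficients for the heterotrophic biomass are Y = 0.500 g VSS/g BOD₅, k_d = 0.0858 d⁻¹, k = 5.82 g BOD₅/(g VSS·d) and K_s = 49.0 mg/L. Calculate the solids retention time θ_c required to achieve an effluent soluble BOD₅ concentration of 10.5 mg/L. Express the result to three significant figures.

From 1/θ_c = Y·k·S/(K_s + S) − k_d: Y·k·S/(K_s+S) = 0.500 × 5.82 × 10.5 / (49.0 + 10.5) = 0.5135 d⁻¹.
θ_c = 1/(μ − k_d) = 1/(0.5135 − 0.0858) = 1/0.4277 = 2.338 d.

θ_c ≈ 2.34 d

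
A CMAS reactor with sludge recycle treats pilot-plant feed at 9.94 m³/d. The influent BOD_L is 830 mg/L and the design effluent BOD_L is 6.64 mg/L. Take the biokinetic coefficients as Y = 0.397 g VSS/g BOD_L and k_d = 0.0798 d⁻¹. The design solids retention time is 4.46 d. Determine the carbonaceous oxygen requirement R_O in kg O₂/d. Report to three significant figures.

R_O ≈ 4.78 kg O₂/d

Correct the yield for decay: Y_obs = Y/(1 + k_d θ_c) = 0.397 / (1 + 0.0798 × 4.46) = 0.397 / 1.356 = 0.2928.
Substrate removed = Q·(S₀ − S) = 9.94 m³/d × (830 − 6.64) g/m³ = 8.18×10^3 g/d = 8.184 kg/d.
P_X = Y_obs·Q·(S₀ − S) = 0.2928 × 8.184 = 2.396 kg VSS/d.
R_O = Q·ΔS − 1.42 P_X = 8.184 − 3.403 = 4.781 kg O₂/d.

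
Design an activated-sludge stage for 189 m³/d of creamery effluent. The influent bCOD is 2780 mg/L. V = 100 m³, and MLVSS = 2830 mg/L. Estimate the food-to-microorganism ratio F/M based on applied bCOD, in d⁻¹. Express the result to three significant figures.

F/M = Q·S₀ / (V·X) = 189 × 2780 / (100.0 × 2830) = 1.857 g bCOD·(g VSS·d)⁻¹.

F/M ≈ 1.86 d⁻¹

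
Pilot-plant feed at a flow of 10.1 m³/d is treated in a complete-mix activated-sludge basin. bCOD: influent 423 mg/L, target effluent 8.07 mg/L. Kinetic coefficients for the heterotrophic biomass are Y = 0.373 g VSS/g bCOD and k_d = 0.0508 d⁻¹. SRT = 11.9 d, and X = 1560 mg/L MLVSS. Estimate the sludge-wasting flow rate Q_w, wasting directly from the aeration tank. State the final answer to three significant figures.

Q_w ≈ 0.625 m³/d

From the SRT design equation V = Y Q (S₀−S) θ_c / [X (1 + k_d θ_c)] = 0.373 × 10.1 × (423 − 8.07) × 11.9 / [1560 × (1 + 0.0508 × 11.9)] = 1.86×10^4 / 2503 = 7.432 m³.
With mixed-liquor wasting, θ_c = V/Q_w, so Q_w = V/θ_c = 7.432/11.9 = 0.6245 m³/d.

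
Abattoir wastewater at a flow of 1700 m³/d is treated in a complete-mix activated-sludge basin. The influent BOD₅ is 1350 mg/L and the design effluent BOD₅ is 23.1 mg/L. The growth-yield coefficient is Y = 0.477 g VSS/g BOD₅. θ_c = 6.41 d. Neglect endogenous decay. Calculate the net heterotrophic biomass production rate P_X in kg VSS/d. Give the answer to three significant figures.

P_X ≈ 1080 kg VSS/d

With endogenous decay neglected, the observed yield equals the true yield: Y_obs = Y = 0.477 g VSS/g BOD₅.
Q·(S₀ − S) = 1700 × (1350 − 23.1) × 10⁻³ = 2256 kg/d removed.
Biomass produced: P_X = Y_obs·Q·ΔS = 0.4770 × 2256 ≈ 1076 kg VSS/d.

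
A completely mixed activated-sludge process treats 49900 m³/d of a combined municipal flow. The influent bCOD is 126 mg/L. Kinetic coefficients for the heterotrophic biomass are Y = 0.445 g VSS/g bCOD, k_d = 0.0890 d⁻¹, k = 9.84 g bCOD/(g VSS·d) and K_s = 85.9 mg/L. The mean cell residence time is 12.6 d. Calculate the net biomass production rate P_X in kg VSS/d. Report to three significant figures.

P_X ≈ 1280 kg VSS/d

For a completely mixed reactor with recycle the Lawrence–McCarty relation gives S = K_s·(1 + k_d·θ_c) / [θ_c·(Y·k − k_d) − 1] = 85.9 × (1 + 0.0890 × 12.6) / [12.6 × (0.445 × 9.84 − 0.0890) − 1] = 182.2 / 53.05 = 3.435 mg/L.
Y_obs = Y / (1 + k_d θ_c) = 0.445 / (1 + 0.0890 × 12.6) = 0.445 / 2.121 = 0.2098.
Q·(S₀ − S) = 49900 × (126 − 3.43) × 10⁻³ = 6116 kg/d removed.
So the net sludge growth is P_X = 0.2098 × 6116 = 1283 kg VSS/d.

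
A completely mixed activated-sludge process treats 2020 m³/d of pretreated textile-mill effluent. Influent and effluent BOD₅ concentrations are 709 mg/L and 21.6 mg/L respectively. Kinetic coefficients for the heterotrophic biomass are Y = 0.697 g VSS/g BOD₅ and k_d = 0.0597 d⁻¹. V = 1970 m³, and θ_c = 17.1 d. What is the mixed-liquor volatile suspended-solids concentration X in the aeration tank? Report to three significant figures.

Solving the biomass balance for X: X = Y Q (S₀−S) θ_c / [V (1+k_d θ_c)] = 0.697 × 2020 × (709 − 21.6) × 17.1 / [1970 × (1 + 0.0597 × 17.1)] = 4157 mg/L.

X ≈ 4160 mg/L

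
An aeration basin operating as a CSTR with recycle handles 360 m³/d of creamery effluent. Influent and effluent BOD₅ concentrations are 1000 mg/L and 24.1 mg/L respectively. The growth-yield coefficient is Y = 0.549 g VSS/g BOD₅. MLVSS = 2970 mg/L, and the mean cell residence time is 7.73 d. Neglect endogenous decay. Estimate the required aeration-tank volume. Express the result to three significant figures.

With k_d = 0 the design equation reduces to V = Y Q (S₀−S) θ_c / X = 0.549 × 360 × (1000 − 24.1) × 7.73 / 2970 = 502.0 m³.

V ≈ 502 m³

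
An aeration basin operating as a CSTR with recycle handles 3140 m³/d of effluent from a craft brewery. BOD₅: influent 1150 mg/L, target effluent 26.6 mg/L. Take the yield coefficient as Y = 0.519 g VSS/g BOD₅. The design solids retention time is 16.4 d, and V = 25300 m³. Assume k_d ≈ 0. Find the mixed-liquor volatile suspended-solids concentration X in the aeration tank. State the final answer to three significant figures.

Without decay, X = Y Q (S₀−S) θ_c / V = 0.519 × 3140 × (1150 − 26.6) × 16.4 / 25300 = 1187 mg/L.

X ≈ 1190 mg/L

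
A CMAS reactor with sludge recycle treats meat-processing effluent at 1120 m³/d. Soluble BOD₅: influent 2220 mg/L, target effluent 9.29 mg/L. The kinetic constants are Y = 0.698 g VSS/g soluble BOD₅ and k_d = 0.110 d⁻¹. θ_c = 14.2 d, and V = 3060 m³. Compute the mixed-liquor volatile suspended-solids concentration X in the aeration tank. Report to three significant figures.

X ≈ 3130 mg/L

Solving the biomass balance for X: X = Y Q (S₀−S) θ_c / [V (1+k_d θ_c)] = 0.698 × 1120 × (2220 − 9.29) × 14.2 / [3060 × (1 + 0.110 × 14.2)] = 3130 mg/L.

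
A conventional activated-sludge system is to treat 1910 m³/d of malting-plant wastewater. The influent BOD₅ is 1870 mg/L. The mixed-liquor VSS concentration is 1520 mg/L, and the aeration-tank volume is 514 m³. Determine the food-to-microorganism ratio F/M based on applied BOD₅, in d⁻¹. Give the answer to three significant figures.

F/M = applied load / biomass = Q·S₀/(V·X) = 1910 × 1870 / (514.0 × 1520) = 4.572 d⁻¹.

F/M ≈ 4.57 d⁻¹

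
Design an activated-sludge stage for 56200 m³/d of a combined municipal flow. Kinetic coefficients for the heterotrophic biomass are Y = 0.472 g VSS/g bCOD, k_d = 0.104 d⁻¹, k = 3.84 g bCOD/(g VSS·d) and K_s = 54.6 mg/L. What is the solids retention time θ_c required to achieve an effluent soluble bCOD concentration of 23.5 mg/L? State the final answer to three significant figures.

θ_c ≈ 2.27 d

Specific growth rate at S = 23.5 mg/L: μ = YkS/(K_s+S) = 0.472·3.84·23.5/(54.6+23.5) = 0.5454 d⁻¹.
θ_c = 1/(μ − k_d) = 1/(0.5454 − 0.104) = 1/0.4414 = 2.266 d.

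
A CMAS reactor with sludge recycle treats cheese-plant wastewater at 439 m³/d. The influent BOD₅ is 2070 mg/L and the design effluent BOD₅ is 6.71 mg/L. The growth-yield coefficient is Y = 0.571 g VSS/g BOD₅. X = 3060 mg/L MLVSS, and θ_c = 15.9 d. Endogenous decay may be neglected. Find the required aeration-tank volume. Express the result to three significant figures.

V ≈ 2690 m³

V·X = Y·Q·ΔS·θ_c gives V = 0.571 × 439 × (2070 − 6.71) × 15.9 / 3060 = 2687 m³.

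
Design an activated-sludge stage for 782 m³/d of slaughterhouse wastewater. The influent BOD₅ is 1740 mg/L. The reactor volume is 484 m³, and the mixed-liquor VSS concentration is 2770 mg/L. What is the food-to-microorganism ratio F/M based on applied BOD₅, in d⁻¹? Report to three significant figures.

Food-to-microorganism ratio F/M = Q S₀ / (V X) = 782 × 1740 / (484.0 × 2770) = 1.015 d⁻¹.

F/M ≈ 1.01 d⁻¹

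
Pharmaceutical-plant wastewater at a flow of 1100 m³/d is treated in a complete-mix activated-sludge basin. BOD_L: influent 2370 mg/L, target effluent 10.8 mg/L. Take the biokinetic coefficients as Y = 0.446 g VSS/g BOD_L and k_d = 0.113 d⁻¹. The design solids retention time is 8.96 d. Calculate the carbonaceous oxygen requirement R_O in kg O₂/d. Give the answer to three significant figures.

R_O ≈ 1780 kg O₂/d

Correct the yield for decay: Y_obs = Y/(1 + k_d θ_c) = 0.446 / (1 + 0.113 × 8.96) = 0.446 / 2.012 = 0.2216.
Q·(S₀ − S) = 1100 × (2370 − 10.8) × 10⁻³ = 2595 kg/d removed.
Net sludge production P_X = 0.2216 × 2595 = 575.1 kg VSS/d.
Carbonaceous O₂ demand = substrate oxidised − cell-mass equivalent = 2595 − 1.42 × 575.1 = 1778 kg O₂/d.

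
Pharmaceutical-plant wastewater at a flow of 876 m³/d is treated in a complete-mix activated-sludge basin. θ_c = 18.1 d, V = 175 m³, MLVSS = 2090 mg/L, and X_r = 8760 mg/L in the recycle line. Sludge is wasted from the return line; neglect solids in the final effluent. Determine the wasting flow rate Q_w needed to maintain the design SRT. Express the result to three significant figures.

Q_w = (V·X)/(θ_c X_r) = 175.0 × 2090 / (18.1 × 8760) = 2.307 m³/d.

Q_w ≈ 2.31 m³/d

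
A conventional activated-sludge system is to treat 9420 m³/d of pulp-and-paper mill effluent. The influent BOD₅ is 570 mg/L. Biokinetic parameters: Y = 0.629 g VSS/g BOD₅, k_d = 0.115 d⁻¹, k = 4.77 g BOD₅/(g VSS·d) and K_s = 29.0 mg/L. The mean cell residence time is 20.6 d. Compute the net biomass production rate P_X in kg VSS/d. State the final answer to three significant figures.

P_X ≈ 1000 kg VSS/d

Effluent substrate depends only on kinetics and SRT: S = K_s(1 + k_d θ_c) / [θ_c(Yk − k_d) − 1] = 29.0 × (1 + 0.115 × 20.6) / [20.6 × (0.629 × 4.77 − 0.115) − 1] = 97.70 / 58.44 = 1.672 mg/L.
Correct the yield for decay: Y_obs = Y/(1 + k_d θ_c) = 0.629 / (1 + 0.115 × 20.6) = 0.629 / 3.369 = 0.1867.
Q·(S₀ − S) = 9420 × (570 − 1.67) × 10⁻³ = 5354 kg/d removed.
P_X = Y_obs · Q(S₀ − S) = 0.1867 × 5354 = 999.5 kg VSS/d.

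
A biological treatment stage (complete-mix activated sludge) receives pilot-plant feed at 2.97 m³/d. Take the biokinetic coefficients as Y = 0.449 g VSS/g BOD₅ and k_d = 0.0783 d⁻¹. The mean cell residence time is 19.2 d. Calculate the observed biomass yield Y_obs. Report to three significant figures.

Observed yield with endogenous decay: Y_obs = Y / (1 + k_d·θ_c) = 0.449 / (1 + 0.0783 × 19.2) = 0.449 / 2.503 = 0.1794 g VSS/g BOD₅.

Y_obs ≈ 0.179 g VSS/g BOD₅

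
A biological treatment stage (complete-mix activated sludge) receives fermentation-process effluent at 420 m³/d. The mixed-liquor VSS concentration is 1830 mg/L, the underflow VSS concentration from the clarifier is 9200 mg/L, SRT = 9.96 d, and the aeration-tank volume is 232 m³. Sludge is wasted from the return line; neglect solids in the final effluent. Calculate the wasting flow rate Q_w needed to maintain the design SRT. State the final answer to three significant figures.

Q_w ≈ 4.63 m³/d

θ_c = V·X/(Q_w·X_r) when wasting from the recycle, so Q_w = V·X/(θ_c·X_r) = 232.0 × 1830 / (9.96 × 9200) = 4.633 m³/d.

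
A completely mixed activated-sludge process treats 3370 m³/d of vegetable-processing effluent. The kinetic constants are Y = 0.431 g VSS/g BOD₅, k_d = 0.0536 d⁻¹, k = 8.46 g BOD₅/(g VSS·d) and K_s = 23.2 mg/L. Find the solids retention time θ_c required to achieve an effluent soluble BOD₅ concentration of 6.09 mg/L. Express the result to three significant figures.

Specific growth rate at S = 6.09 mg/L: μ = YkS/(K_s+S) = 0.431·8.46·6.09/(23.2+6.09) = 0.7581 d⁻¹.
Then 1/θ_c = μ − k_d = 0.7581 − 0.0536 = 0.7045 d⁻¹, giving θ_c = 1.419 d.

θ_c ≈ 1.42 d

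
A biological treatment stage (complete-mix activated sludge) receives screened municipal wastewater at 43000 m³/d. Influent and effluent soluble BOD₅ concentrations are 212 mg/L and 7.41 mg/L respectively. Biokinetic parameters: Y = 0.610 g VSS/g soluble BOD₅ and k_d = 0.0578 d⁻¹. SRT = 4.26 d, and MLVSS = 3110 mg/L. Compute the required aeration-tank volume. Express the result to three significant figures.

V ≈ 5900 m³

Rearranging the biomass balance for a CMAS with decay, V = Y·Q·ΔS·θ_c / [X·(1+k_d θ_c)] = 0.610 × 43000 × (212 − 7.41) × 4.26 / [3110 × (1 + 0.0578 × 4.26)] = 2.29×10^7 / 3876 = 5898 m³.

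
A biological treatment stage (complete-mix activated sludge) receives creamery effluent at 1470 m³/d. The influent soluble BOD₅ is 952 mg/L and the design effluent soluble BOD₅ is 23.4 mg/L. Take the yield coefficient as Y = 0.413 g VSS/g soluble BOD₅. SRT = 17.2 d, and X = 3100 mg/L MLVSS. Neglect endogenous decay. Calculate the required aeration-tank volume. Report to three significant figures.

V ≈ 3130 m³

V·X = Y·Q·ΔS·θ_c gives V = 0.413 × 1470 × (952 − 23.4) × 17.2 / 3100 = 3128 m³.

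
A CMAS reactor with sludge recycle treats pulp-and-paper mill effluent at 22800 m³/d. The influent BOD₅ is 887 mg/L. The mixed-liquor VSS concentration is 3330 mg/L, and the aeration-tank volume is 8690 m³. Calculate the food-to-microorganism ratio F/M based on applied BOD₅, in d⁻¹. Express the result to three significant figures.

F/M ≈ 0.699 d⁻¹

F/M = applied load / biomass = Q·S₀/(V·X) = 22800 × 887 / (8690 × 3330) = 0.6989 d⁻¹.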